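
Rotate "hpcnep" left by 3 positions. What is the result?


Input: "hpcnep", rotate left by 3
First 3 characters: "hpc"
Remaining characters: "nep"
Concatenate remaining + first: "nep" + "hpc" = "nephpc"

nephpc


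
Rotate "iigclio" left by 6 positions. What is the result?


Input: "iigclio", rotate left by 6
First 6 characters: "iigcli"
Remaining characters: "o"
Concatenate remaining + first: "o" + "iigcli" = "oiigcli"

oiigcli


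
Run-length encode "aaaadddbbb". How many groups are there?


Input: aaaadddbbb
Scanning for consecutive runs:
  Group 1: 'a' x 4 (positions 0-3)
  Group 2: 'd' x 3 (positions 4-6)
  Group 3: 'b' x 3 (positions 7-9)
Total groups: 3

3


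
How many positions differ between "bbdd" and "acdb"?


Comparing "bbdd" and "acdb" position by position:
  Position 0: 'b' vs 'a' => DIFFER
  Position 1: 'b' vs 'c' => DIFFER
  Position 2: 'd' vs 'd' => same
  Position 3: 'd' vs 'b' => DIFFER
Positions that differ: 3

3


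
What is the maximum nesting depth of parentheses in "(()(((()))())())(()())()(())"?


Input: "(()(((()))())())(()())()(())"
Tracking depth:
  Position 0 '(': depth becomes 1
  Position 1 '(': depth becomes 2
  Position 2 ')': depth becomes 1
  Position 3 '(': depth becomes 2
  Position 4 '(': depth becomes 3
  Position 5 '(': depth becomes 4
  Position 6 '(': depth becomes 5
  Position 7 ')': depth becomes 4
  Position 8 ')': depth becomes 3
  Position 9 ')': depth becomes 2
  Position 10 '(': depth becomes 3
  Position 11 ')': depth becomes 2
  Position 12 ')': depth becomes 1
  Position 13 '(': depth becomes 2
  Position 14 ')': depth becomes 1
  Position 15 ')': depth becomes 0
  Position 16 '(': depth becomes 1
  Position 17 '(': depth becomes 2
  Position 18 ')': depth becomes 1
  Position 19 '(': depth becomes 2
  Position 20 ')': depth becomes 1
  Position 21 ')': depth becomes 0
  Position 22 '(': depth becomes 1
  Position 23 ')': depth becomes 0
  Position 24 '(': depth becomes 1
  Position 25 '(': depth becomes 2
  Position 26 ')': depth becomes 1
  Position 27 ')': depth becomes 0
Maximum depth reached: 5

5


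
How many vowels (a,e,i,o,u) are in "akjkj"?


Input: akjkj
Checking each character:
  'a' at position 0: vowel (running total: 1)
  'k' at position 1: consonant
  'j' at position 2: consonant
  'k' at position 3: consonant
  'j' at position 4: consonant
Total vowels: 1

1


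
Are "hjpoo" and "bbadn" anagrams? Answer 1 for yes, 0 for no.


Strings: "hjpoo", "bbadn"
Sorted first:  hjoop
Sorted second: abbdn
Differ at position 0: 'h' vs 'a' => not anagrams

0


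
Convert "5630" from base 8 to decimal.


Input: "5630" in base 8
Positional expansion:
  Digit '5' (value 5) x 8^3 = 2560
  Digit '6' (value 6) x 8^2 = 384
  Digit '3' (value 3) x 8^1 = 24
  Digit '0' (value 0) x 8^0 = 0
Sum = 2968

2968


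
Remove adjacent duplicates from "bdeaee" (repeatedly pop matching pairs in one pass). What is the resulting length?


Input: bdeaee
Stack-based adjacent duplicate removal:
  Read 'b': push. Stack: b
  Read 'd': push. Stack: bd
  Read 'e': push. Stack: bde
  Read 'a': push. Stack: bdea
  Read 'e': push. Stack: bdeae
  Read 'e': matches stack top 'e' => pop. Stack: bdea
Final stack: "bdea" (length 4)

4


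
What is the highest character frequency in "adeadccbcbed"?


Input: adeadccbcbed
Character counts:
  'a': 2
  'b': 2
  'c': 3
  'd': 3
  'e': 2
Maximum frequency: 3

3


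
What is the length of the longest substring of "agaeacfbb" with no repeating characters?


Input: "agaeacfbb"
Sliding window (track last position of each char):
  Position 0 ('a'): window [0,0] length 1 -- new best
  Position 1 ('g'): window [0,1] length 2 -- new best
  Position 2 ('a'): repeat (last at 0), move window start to 1
  Position 2 ('a'): window [1,2] length 2
  Position 3 ('e'): window [1,3] length 3 -- new best
  Position 4 ('a'): repeat (last at 2), move window start to 3
  Position 4 ('a'): window [3,4] length 2
  Position 5 ('c'): window [3,5] length 3
  Position 6 ('f'): window [3,6] length 4 -- new best
  Position 7 ('b'): window [3,7] length 5 -- new best
  Position 8 ('b'): repeat (last at 7), move window start to 8
  Position 8 ('b'): window [8,8] length 1
Longest substring with no repeats: "eacfb" with length 5

5


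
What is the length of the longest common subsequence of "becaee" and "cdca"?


LCS of "becaee" and "cdca"
DP table:
           c    d    c    a
      0    0    0    0    0
  b   0    0    0    0    0
  e   0    0    0    0    0
  c   0    1    1    1    1
  a   0    1    1    1    2
  e   0    1    1    1    2
  e   0    1    1    1    2
LCS length = dp[6][4] = 2

2


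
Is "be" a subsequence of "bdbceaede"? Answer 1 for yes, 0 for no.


Check if "be" is a subsequence of "bdbceaede"
Greedy scan:
  Position 0 ('b'): matches sub[0] = 'b'
  Position 1 ('d'): no match needed
  Position 2 ('b'): no match needed
  Position 3 ('c'): no match needed
  Position 4 ('e'): matches sub[1] = 'e'
  Position 5 ('a'): no match needed
  Position 6 ('e'): no match needed
  Position 7 ('d'): no match needed
  Position 8 ('e'): no match needed
All 2 characters matched => is a subsequence

1


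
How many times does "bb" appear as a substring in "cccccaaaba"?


Searching for "bb" in "cccccaaaba"
Scanning each position:
  Position 0: "cc" => no
  Position 1: "cc" => no
  Position 2: "cc" => no
  Position 3: "cc" => no
  Position 4: "ca" => no
  Position 5: "aa" => no
  Position 6: "aa" => no
  Position 7: "ab" => no
  Position 8: "ba" => no
Total occurrences: 0

0


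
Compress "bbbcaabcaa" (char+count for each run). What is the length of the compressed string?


Input: bbbcaabcaa
Runs:
  'b' x 3 => "b3"
  'c' x 1 => "c1"
  'a' x 2 => "a2"
  'b' x 1 => "b1"
  'c' x 1 => "c1"
  'a' x 2 => "a2"
Compressed: "b3c1a2b1c1a2"
Compressed length: 12

12


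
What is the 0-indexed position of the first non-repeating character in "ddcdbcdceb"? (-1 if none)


Input: ddcdbcdceb
Character frequencies:
  'b': 2
  'c': 3
  'd': 4
  'e': 1
Scanning left to right for freq == 1:
  Position 0 ('d'): freq=4, skip
  Position 1 ('d'): freq=4, skip
  Position 2 ('c'): freq=3, skip
  Position 3 ('d'): freq=4, skip
  Position 4 ('b'): freq=2, skip
  Position 5 ('c'): freq=3, skip
  Position 6 ('d'): freq=4, skip
  Position 7 ('c'): freq=3, skip
  Position 8 ('e'): unique! => answer = 8

8


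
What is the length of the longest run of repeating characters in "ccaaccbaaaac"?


Input: "ccaaccbaaaac"
Scanning for longest run:
  Position 1 ('c'): continues run of 'c', length=2
  Position 2 ('a'): new char, reset run to 1
  Position 3 ('a'): continues run of 'a', length=2
  Position 4 ('c'): new char, reset run to 1
  Position 5 ('c'): continues run of 'c', length=2
  Position 6 ('b'): new char, reset run to 1
  Position 7 ('a'): new char, reset run to 1
  Position 8 ('a'): continues run of 'a', length=2
  Position 9 ('a'): continues run of 'a', length=3
  Position 10 ('a'): continues run of 'a', length=4
  Position 11 ('c'): new char, reset run to 1
Longest run: 'a' with length 4

4


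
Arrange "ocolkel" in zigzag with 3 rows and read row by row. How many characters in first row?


Zigzag "ocolkel" into 3 rows:
Placing characters:
  'o' => row 0
  'c' => row 1
  'o' => row 2
  'l' => row 1
  'k' => row 0
  'e' => row 1
  'l' => row 2
Rows:
  Row 0: "ok"
  Row 1: "cle"
  Row 2: "ol"
First row length: 2

2


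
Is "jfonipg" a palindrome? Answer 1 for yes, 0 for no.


Input: jfonipg
Reversed: gpinofj
  Compare pos 0 ('j') with pos 6 ('g'): MISMATCH
  Compare pos 1 ('f') with pos 5 ('p'): MISMATCH
  Compare pos 2 ('o') with pos 4 ('i'): MISMATCH
Result: not a palindrome

0


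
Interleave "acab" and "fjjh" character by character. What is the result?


Interleaving "acab" and "fjjh":
  Position 0: 'a' from first, 'f' from second => "af"
  Position 1: 'c' from first, 'j' from second => "cj"
  Position 2: 'a' from first, 'j' from second => "aj"
  Position 3: 'b' from first, 'h' from second => "bh"
Result: afcjajbh

afcjajbh


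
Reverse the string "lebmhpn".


Input: lebmhpn
Reading characters right to left:
  Position 6: 'n'
  Position 5: 'p'
  Position 4: 'h'
  Position 3: 'm'
  Position 2: 'b'
  Position 1: 'e'
  Position 0: 'l'
Reversed: nphmbel

nphmbel


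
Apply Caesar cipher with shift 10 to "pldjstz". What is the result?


Caesar cipher: shift "pldjstz" by 10
  'p' (pos 15) + 10 = pos 25 = 'z'
  'l' (pos 11) + 10 = pos 21 = 'v'
  'd' (pos 3) + 10 = pos 13 = 'n'
  'j' (pos 9) + 10 = pos 19 = 't'
  's' (pos 18) + 10 = pos 2 = 'c'
  't' (pos 19) + 10 = pos 3 = 'd'
  'z' (pos 25) + 10 = pos 9 = 'j'
Result: zvntcdj

zvntcdj


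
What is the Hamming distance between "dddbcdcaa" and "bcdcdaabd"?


Comparing "dddbcdcaa" and "bcdcdaabd" position by position:
  Position 0: 'd' vs 'b' => differ
  Position 1: 'd' vs 'c' => differ
  Position 2: 'd' vs 'd' => same
  Position 3: 'b' vs 'c' => differ
  Position 4: 'c' vs 'd' => differ
  Position 5: 'd' vs 'a' => differ
  Position 6: 'c' vs 'a' => differ
  Position 7: 'a' vs 'b' => differ
  Position 8: 'a' vs 'd' => differ
Total differences (Hamming distance): 8

8


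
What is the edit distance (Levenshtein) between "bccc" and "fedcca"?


Computing edit distance: "bccc" -> "fedcca"
DP table:
           f    e    d    c    c    a
      0    1    2    3    4    5    6
  b   1    1    2    3    4    5    6
  c   2    2    2    3    3    4    5
  c   3    3    3    3    3    3    4
  c   4    4    4    4    3    3    4
Edit distance = dp[4][6] = 4

4


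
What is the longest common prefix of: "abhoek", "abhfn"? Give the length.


Words: abhoek, abhfn
  Position 0: all 'a' => match
  Position 1: all 'b' => match
  Position 2: all 'h' => match
  Position 3: ('o', 'f') => mismatch, stop
LCP = "abh" (length 3)

3


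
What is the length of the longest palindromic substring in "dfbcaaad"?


Input: "dfbcaaad"
Checking substrings for palindromes:
  [4:7] "aaa" (len 3) => palindrome
  [4:6] "aa" (len 2) => palindrome
  [5:7] "aa" (len 2) => palindrome
Longest palindromic substring: "aaa" with length 3

3


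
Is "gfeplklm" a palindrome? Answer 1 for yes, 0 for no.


Input: gfeplklm
Reversed: mlklpefg
  Compare pos 0 ('g') with pos 7 ('m'): MISMATCH
  Compare pos 1 ('f') with pos 6 ('l'): MISMATCH
  Compare pos 2 ('e') with pos 5 ('k'): MISMATCH
  Compare pos 3 ('p') with pos 4 ('l'): MISMATCH
Result: not a palindrome

0


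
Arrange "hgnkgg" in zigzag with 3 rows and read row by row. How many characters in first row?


Zigzag "hgnkgg" into 3 rows:
Placing characters:
  'h' => row 0
  'g' => row 1
  'n' => row 2
  'k' => row 1
  'g' => row 0
  'g' => row 1
Rows:
  Row 0: "hg"
  Row 1: "gkg"
  Row 2: "n"
First row length: 2

2


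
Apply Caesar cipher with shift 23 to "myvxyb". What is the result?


Caesar cipher: shift "myvxyb" by 23
  'm' (pos 12) + 23 = pos 9 = 'j'
  'y' (pos 24) + 23 = pos 21 = 'v'
  'v' (pos 21) + 23 = pos 18 = 's'
  'x' (pos 23) + 23 = pos 20 = 'u'
  'y' (pos 24) + 23 = pos 21 = 'v'
  'b' (pos 1) + 23 = pos 24 = 'y'
Result: jvsuvy

jvsuvy


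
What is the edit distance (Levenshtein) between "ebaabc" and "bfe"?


Computing edit distance: "ebaabc" -> "bfe"
DP table:
           b    f    e
      0    1    2    3
  e   1    1    2    2
  b   2    1    2    3
  a   3    2    2    3
  a   4    3    3    3
  b   5    4    4    4
  c   6    5    5    5
Edit distance = dp[6][3] = 5

5


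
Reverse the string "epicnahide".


Input: epicnahide
Reading characters right to left:
  Position 9: 'e'
  Position 8: 'd'
  Position 7: 'i'
  Position 6: 'h'
  Position 5: 'a'
  Position 4: 'n'
  Position 3: 'c'
  Position 2: 'i'
  Position 1: 'p'
  Position 0: 'e'
Reversed: edihancipe

edihancipe


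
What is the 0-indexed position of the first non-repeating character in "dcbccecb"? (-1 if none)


Input: dcbccecb
Character frequencies:
  'b': 2
  'c': 4
  'd': 1
  'e': 1
Scanning left to right for freq == 1:
  Position 0 ('d'): unique! => answer = 0

0


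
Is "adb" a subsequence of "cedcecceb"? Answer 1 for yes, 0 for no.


Check if "adb" is a subsequence of "cedcecceb"
Greedy scan:
  Position 0 ('c'): no match needed
  Position 1 ('e'): no match needed
  Position 2 ('d'): no match needed
  Position 3 ('c'): no match needed
  Position 4 ('e'): no match needed
  Position 5 ('c'): no match needed
  Position 6 ('c'): no match needed
  Position 7 ('e'): no match needed
  Position 8 ('b'): no match needed
Only matched 0/3 characters => not a subsequence

0


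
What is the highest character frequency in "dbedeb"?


Input: dbedeb
Character counts:
  'b': 2
  'd': 2
  'e': 2
Maximum frequency: 2

2


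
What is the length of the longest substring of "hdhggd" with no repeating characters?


Input: "hdhggd"
Sliding window (track last position of each char):
  Position 0 ('h'): window [0,0] length 1 -- new best
  Position 1 ('d'): window [0,1] length 2 -- new best
  Position 2 ('h'): repeat (last at 0), move window start to 1
  Position 2 ('h'): window [1,2] length 2
  Position 3 ('g'): window [1,3] length 3 -- new best
  Position 4 ('g'): repeat (last at 3), move window start to 4
  Position 4 ('g'): window [4,4] length 1
  Position 5 ('d'): window [4,5] length 2
Longest substring with no repeats: "dhg" with length 3

3


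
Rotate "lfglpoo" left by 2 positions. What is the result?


Input: "lfglpoo", rotate left by 2
First 2 characters: "lf"
Remaining characters: "glpoo"
Concatenate remaining + first: "glpoo" + "lf" = "glpoolf"

glpoolf


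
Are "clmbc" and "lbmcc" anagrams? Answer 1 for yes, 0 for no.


Strings: "clmbc", "lbmcc"
Sorted first:  bcclm
Sorted second: bcclm
Sorted forms match => anagrams

1


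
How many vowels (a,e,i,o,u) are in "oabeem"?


Input: oabeem
Checking each character:
  'o' at position 0: vowel (running total: 1)
  'a' at position 1: vowel (running total: 2)
  'b' at position 2: consonant
  'e' at position 3: vowel (running total: 3)
  'e' at position 4: vowel (running total: 4)
  'm' at position 5: consonant
Total vowels: 4

4


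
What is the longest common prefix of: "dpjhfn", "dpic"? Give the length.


Words: dpjhfn, dpic
  Position 0: all 'd' => match
  Position 1: all 'p' => match
  Position 2: ('j', 'i') => mismatch, stop
LCP = "dp" (length 2)

2


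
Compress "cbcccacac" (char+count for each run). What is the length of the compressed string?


Input: cbcccacac
Runs:
  'c' x 1 => "c1"
  'b' x 1 => "b1"
  'c' x 3 => "c3"
  'a' x 1 => "a1"
  'c' x 1 => "c1"
  'a' x 1 => "a1"
  'c' x 1 => "c1"
Compressed: "c1b1c3a1c1a1c1"
Compressed length: 14

14


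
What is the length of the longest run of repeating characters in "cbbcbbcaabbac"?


Input: "cbbcbbcaabbac"
Scanning for longest run:
  Position 1 ('b'): new char, reset run to 1
  Position 2 ('b'): continues run of 'b', length=2
  Position 3 ('c'): new char, reset run to 1
  Position 4 ('b'): new char, reset run to 1
  Position 5 ('b'): continues run of 'b', length=2
  Position 6 ('c'): new char, reset run to 1
  Position 7 ('a'): new char, reset run to 1
  Position 8 ('a'): continues run of 'a', length=2
  Position 9 ('b'): new char, reset run to 1
  Position 10 ('b'): continues run of 'b', length=2
  Position 11 ('a'): new char, reset run to 1
  Position 12 ('c'): new char, reset run to 1
Longest run: 'b' with length 2

2


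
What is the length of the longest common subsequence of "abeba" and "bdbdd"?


LCS of "abeba" and "bdbdd"
DP table:
           b    d    b    d    d
      0    0    0    0    0    0
  a   0    0    0    0    0    0
  b   0    1    1    1    1    1
  e   0    1    1    1    1    1
  b   0    1    1    2    2    2
  a   0    1    1    2    2    2
LCS length = dp[5][5] = 2

2


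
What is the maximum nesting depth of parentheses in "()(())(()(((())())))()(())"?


Input: "()(())(()(((())())))()(())"
Tracking depth:
  Position 0 '(': depth becomes 1
  Position 1 ')': depth becomes 0
  Position 2 '(': depth becomes 1
  Position 3 '(': depth becomes 2
  Position 4 ')': depth becomes 1
  Position 5 ')': depth becomes 0
  Position 6 '(': depth becomes 1
  Position 7 '(': depth becomes 2
  Position 8 ')': depth becomes 1
  Position 9 '(': depth becomes 2
  Position 10 '(': depth becomes 3
  Position 11 '(': depth becomes 4
  Position 12 '(': depth becomes 5
  Position 13 ')': depth becomes 4
  Position 14 ')': depth becomes 3
  Position 15 '(': depth becomes 4
  Position 16 ')': depth becomes 3
  Position 17 ')': depth becomes 2
  Position 18 ')': depth becomes 1
  Position 19 ')': depth becomes 0
  Position 20 '(': depth becomes 1
  Position 21 ')': depth becomes 0
  Position 22 '(': depth becomes 1
  Position 23 '(': depth becomes 2
  Position 24 ')': depth becomes 1
  Position 25 ')': depth becomes 0
Maximum depth reached: 5

5


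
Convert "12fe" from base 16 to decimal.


Input: "12fe" in base 16
Positional expansion:
  Digit '1' (value 1) x 16^3 = 4096
  Digit '2' (value 2) x 16^2 = 512
  Digit 'f' (value 15) x 16^1 = 240
  Digit 'e' (value 14) x 16^0 = 14
Sum = 4862

4862


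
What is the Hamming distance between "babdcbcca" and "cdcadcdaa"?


Comparing "babdcbcca" and "cdcadcdaa" position by position:
  Position 0: 'b' vs 'c' => differ
  Position 1: 'a' vs 'd' => differ
  Position 2: 'b' vs 'c' => differ
  Position 3: 'd' vs 'a' => differ
  Position 4: 'c' vs 'd' => differ
  Position 5: 'b' vs 'c' => differ
  Position 6: 'c' vs 'd' => differ
  Position 7: 'c' vs 'a' => differ
  Position 8: 'a' vs 'a' => same
Total differences (Hamming distance): 8

8


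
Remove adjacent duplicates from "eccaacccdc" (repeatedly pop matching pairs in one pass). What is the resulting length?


Input: eccaacccdc
Stack-based adjacent duplicate removal:
  Read 'e': push. Stack: e
  Read 'c': push. Stack: ec
  Read 'c': matches stack top 'c' => pop. Stack: e
  Read 'a': push. Stack: ea
  Read 'a': matches stack top 'a' => pop. Stack: e
  Read 'c': push. Stack: ec
  Read 'c': matches stack top 'c' => pop. Stack: e
  Read 'c': push. Stack: ec
  Read 'd': push. Stack: ecd
  Read 'c': push. Stack: ecdc
Final stack: "ecdc" (length 4)

4


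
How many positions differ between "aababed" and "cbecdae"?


Comparing "aababed" and "cbecdae" position by position:
  Position 0: 'a' vs 'c' => DIFFER
  Position 1: 'a' vs 'b' => DIFFER
  Position 2: 'b' vs 'e' => DIFFER
  Position 3: 'a' vs 'c' => DIFFER
  Position 4: 'b' vs 'd' => DIFFER
  Position 5: 'e' vs 'a' => DIFFER
  Position 6: 'd' vs 'e' => DIFFER
Positions that differ: 7

7


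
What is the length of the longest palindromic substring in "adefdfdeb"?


Input: "adefdfdeb"
Checking substrings for palindromes:
  [3:6] "fdf" (len 3) => palindrome
  [4:7] "dfd" (len 3) => palindrome
Longest palindromic substring: "fdf" with length 3

3


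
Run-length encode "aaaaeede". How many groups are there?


Input: aaaaeede
Scanning for consecutive runs:
  Group 1: 'a' x 4 (positions 0-3)
  Group 2: 'e' x 2 (positions 4-5)
  Group 3: 'd' x 1 (positions 6-6)
  Group 4: 'e' x 1 (positions 7-7)
Total groups: 4

4


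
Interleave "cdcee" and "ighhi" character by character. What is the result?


Interleaving "cdcee" and "ighhi":
  Position 0: 'c' from first, 'i' from second => "ci"
  Position 1: 'd' from first, 'g' from second => "dg"
  Position 2: 'c' from first, 'h' from second => "ch"
  Position 3: 'e' from first, 'h' from second => "eh"
  Position 4: 'e' from first, 'i' from second => "ei"
Result: cidgchehei

cidgchehei


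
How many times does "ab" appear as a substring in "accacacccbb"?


Searching for "ab" in "accacacccbb"
Scanning each position:
  Position 0: "ac" => no
  Position 1: "cc" => no
  Position 2: "ca" => no
  Position 3: "ac" => no
  Position 4: "ca" => no
  Position 5: "ac" => no
  Position 6: "cc" => no
  Position 7: "cc" => no
  Position 8: "cb" => no
  Position 9: "bb" => no
Total occurrences: 0

0


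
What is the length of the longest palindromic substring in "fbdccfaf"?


Input: "fbdccfaf"
Checking substrings for palindromes:
  [5:8] "faf" (len 3) => palindrome
  [3:5] "cc" (len 2) => palindrome
Longest palindromic substring: "faf" with length 3

3


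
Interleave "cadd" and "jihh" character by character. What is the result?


Interleaving "cadd" and "jihh":
  Position 0: 'c' from first, 'j' from second => "cj"
  Position 1: 'a' from first, 'i' from second => "ai"
  Position 2: 'd' from first, 'h' from second => "dh"
  Position 3: 'd' from first, 'h' from second => "dh"
Result: cjaidhdh

cjaidhdh


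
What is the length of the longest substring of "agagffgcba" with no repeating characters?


Input: "agagffgcba"
Sliding window (track last position of each char):
  Position 0 ('a'): window [0,0] length 1 -- new best
  Position 1 ('g'): window [0,1] length 2 -- new best
  Position 2 ('a'): repeat (last at 0), move window start to 1
  Position 2 ('a'): window [1,2] length 2
  Position 3 ('g'): repeat (last at 1), move window start to 2
  Position 3 ('g'): window [2,3] length 2
  Position 4 ('f'): window [2,4] length 3 -- new best
  Position 5 ('f'): repeat (last at 4), move window start to 5
  Position 5 ('f'): window [5,5] length 1
  Position 6 ('g'): window [5,6] length 2
  Position 7 ('c'): window [5,7] length 3
  Position 8 ('b'): window [5,8] length 4 -- new best
  Position 9 ('a'): window [5,9] length 5 -- new best
Longest substring with no repeats: "fgcba" with length 5

5


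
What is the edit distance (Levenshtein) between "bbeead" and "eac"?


Computing edit distance: "bbeead" -> "eac"
DP table:
           e    a    c
      0    1    2    3
  b   1    1    2    3
  b   2    2    2    3
  e   3    2    3    3
  e   4    3    3    4
  a   5    4    3    4
  d   6    5    4    4
Edit distance = dp[6][3] = 4

4


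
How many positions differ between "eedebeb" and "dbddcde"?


Comparing "eedebeb" and "dbddcde" position by position:
  Position 0: 'e' vs 'd' => DIFFER
  Position 1: 'e' vs 'b' => DIFFER
  Position 2: 'd' vs 'd' => same
  Position 3: 'e' vs 'd' => DIFFER
  Position 4: 'b' vs 'c' => DIFFER
  Position 5: 'e' vs 'd' => DIFFER
  Position 6: 'b' vs 'e' => DIFFER
Positions that differ: 6

6


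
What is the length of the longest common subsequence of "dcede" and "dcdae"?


LCS of "dcede" and "dcdae"
DP table:
           d    c    d    a    e
      0    0    0    0    0    0
  d   0    1    1    1    1    1
  c   0    1    2    2    2    2
  e   0    1    2    2    2    3
  d   0    1    2    3    3    3
  e   0    1    2    3    3    4
LCS length = dp[5][5] = 4

4


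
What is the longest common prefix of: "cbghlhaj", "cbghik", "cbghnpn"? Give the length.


Words: cbghlhaj, cbghik, cbghnpn
  Position 0: all 'c' => match
  Position 1: all 'b' => match
  Position 2: all 'g' => match
  Position 3: all 'h' => match
  Position 4: ('l', 'i', 'n') => mismatch, stop
LCP = "cbgh" (length 4)

4


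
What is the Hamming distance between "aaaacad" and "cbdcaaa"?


Comparing "aaaacad" and "cbdcaaa" position by position:
  Position 0: 'a' vs 'c' => differ
  Position 1: 'a' vs 'b' => differ
  Position 2: 'a' vs 'd' => differ
  Position 3: 'a' vs 'c' => differ
  Position 4: 'c' vs 'a' => differ
  Position 5: 'a' vs 'a' => same
  Position 6: 'd' vs 'a' => differ
Total differences (Hamming distance): 6

6


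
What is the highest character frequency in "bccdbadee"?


Input: bccdbadee
Character counts:
  'a': 1
  'b': 2
  'c': 2
  'd': 2
  'e': 2
Maximum frequency: 2

2


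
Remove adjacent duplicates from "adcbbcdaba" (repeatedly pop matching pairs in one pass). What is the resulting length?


Input: adcbbcdaba
Stack-based adjacent duplicate removal:
  Read 'a': push. Stack: a
  Read 'd': push. Stack: ad
  Read 'c': push. Stack: adc
  Read 'b': push. Stack: adcb
  Read 'b': matches stack top 'b' => pop. Stack: adc
  Read 'c': matches stack top 'c' => pop. Stack: ad
  Read 'd': matches stack top 'd' => pop. Stack: a
  Read 'a': matches stack top 'a' => pop. Stack: (empty)
  Read 'b': push. Stack: b
  Read 'a': push. Stack: ba
Final stack: "ba" (length 2)

2


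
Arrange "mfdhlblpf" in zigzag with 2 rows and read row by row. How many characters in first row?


Zigzag "mfdhlblpf" into 2 rows:
Placing characters:
  'm' => row 0
  'f' => row 1
  'd' => row 0
  'h' => row 1
  'l' => row 0
  'b' => row 1
  'l' => row 0
  'p' => row 1
  'f' => row 0
Rows:
  Row 0: "mdllf"
  Row 1: "fhbp"
First row length: 5

5


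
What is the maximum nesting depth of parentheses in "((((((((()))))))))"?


Input: "((((((((()))))))))"
Tracking depth:
  Position 0 '(': depth becomes 1
  Position 1 '(': depth becomes 2
  Position 2 '(': depth becomes 3
  Position 3 '(': depth becomes 4
  Position 4 '(': depth becomes 5
  Position 5 '(': depth becomes 6
  Position 6 '(': depth becomes 7
  Position 7 '(': depth becomes 8
  Position 8 '(': depth becomes 9
  Position 9 ')': depth becomes 8
  Position 10 ')': depth becomes 7
  Position 11 ')': depth becomes 6
  Position 12 ')': depth becomes 5
  Position 13 ')': depth becomes 4
  Position 14 ')': depth becomes 3
  Position 15 ')': depth becomes 2
  Position 16 ')': depth becomes 1
  Position 17 ')': depth becomes 0
Maximum depth reached: 9

9


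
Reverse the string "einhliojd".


Input: einhliojd
Reading characters right to left:
  Position 8: 'd'
  Position 7: 'j'
  Position 6: 'o'
  Position 5: 'i'
  Position 4: 'l'
  Position 3: 'h'
  Position 2: 'n'
  Position 1: 'i'
  Position 0: 'e'
Reversed: djoilhnie

djoilhnie


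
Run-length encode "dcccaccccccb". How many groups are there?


Input: dcccaccccccb
Scanning for consecutive runs:
  Group 1: 'd' x 1 (positions 0-0)
  Group 2: 'c' x 3 (positions 1-3)
  Group 3: 'a' x 1 (positions 4-4)
  Group 4: 'c' x 6 (positions 5-10)
  Group 5: 'b' x 1 (positions 11-11)
Total groups: 5

5


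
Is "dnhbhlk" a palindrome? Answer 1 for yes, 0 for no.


Input: dnhbhlk
Reversed: klhbhnd
  Compare pos 0 ('d') with pos 6 ('k'): MISMATCH
  Compare pos 1 ('n') with pos 5 ('l'): MISMATCH
  Compare pos 2 ('h') with pos 4 ('h'): match
Result: not a palindrome

0


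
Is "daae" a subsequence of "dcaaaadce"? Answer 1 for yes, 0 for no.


Check if "daae" is a subsequence of "dcaaaadce"
Greedy scan:
  Position 0 ('d'): matches sub[0] = 'd'
  Position 1 ('c'): no match needed
  Position 2 ('a'): matches sub[1] = 'a'
  Position 3 ('a'): matches sub[2] = 'a'
  Position 4 ('a'): no match needed
  Position 5 ('a'): no match needed
  Position 6 ('d'): no match needed
  Position 7 ('c'): no match needed
  Position 8 ('e'): matches sub[3] = 'e'
All 4 characters matched => is a subsequence

1


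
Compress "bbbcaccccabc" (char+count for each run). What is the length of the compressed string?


Input: bbbcaccccabc
Runs:
  'b' x 3 => "b3"
  'c' x 1 => "c1"
  'a' x 1 => "a1"
  'c' x 4 => "c4"
  'a' x 1 => "a1"
  'b' x 1 => "b1"
  'c' x 1 => "c1"
Compressed: "b3c1a1c4a1b1c1"
Compressed length: 14

14


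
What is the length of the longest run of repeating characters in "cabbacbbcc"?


Input: "cabbacbbcc"
Scanning for longest run:
  Position 1 ('a'): new char, reset run to 1
  Position 2 ('b'): new char, reset run to 1
  Position 3 ('b'): continues run of 'b', length=2
  Position 4 ('a'): new char, reset run to 1
  Position 5 ('c'): new char, reset run to 1
  Position 6 ('b'): new char, reset run to 1
  Position 7 ('b'): continues run of 'b', length=2
  Position 8 ('c'): new char, reset run to 1
  Position 9 ('c'): continues run of 'c', length=2
Longest run: 'b' with length 2

2


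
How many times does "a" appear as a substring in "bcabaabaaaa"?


Searching for "a" in "bcabaabaaaa"
Scanning each position:
  Position 0: "b" => no
  Position 1: "c" => no
  Position 2: "a" => MATCH
  Position 3: "b" => no
  Position 4: "a" => MATCH
  Position 5: "a" => MATCH
  Position 6: "b" => no
  Position 7: "a" => MATCH
  Position 8: "a" => MATCH
  Position 9: "a" => MATCH
  Position 10: "a" => MATCH
Total occurrences: 7

7


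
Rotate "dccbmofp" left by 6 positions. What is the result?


Input: "dccbmofp", rotate left by 6
First 6 characters: "dccbmo"
Remaining characters: "fp"
Concatenate remaining + first: "fp" + "dccbmo" = "fpdccbmo"

fpdccbmo


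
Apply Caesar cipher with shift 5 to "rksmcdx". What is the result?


Caesar cipher: shift "rksmcdx" by 5
  'r' (pos 17) + 5 = pos 22 = 'w'
  'k' (pos 10) + 5 = pos 15 = 'p'
  's' (pos 18) + 5 = pos 23 = 'x'
  'm' (pos 12) + 5 = pos 17 = 'r'
  'c' (pos 2) + 5 = pos 7 = 'h'
  'd' (pos 3) + 5 = pos 8 = 'i'
  'x' (pos 23) + 5 = pos 2 = 'c'
Result: wpxrhic

wpxrhic


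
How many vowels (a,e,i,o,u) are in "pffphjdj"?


Input: pffphjdj
Checking each character:
  'p' at position 0: consonant
  'f' at position 1: consonant
  'f' at position 2: consonant
  'p' at position 3: consonant
  'h' at position 4: consonant
  'j' at position 5: consonant
  'd' at position 6: consonant
  'j' at position 7: consonant
Total vowels: 0

0


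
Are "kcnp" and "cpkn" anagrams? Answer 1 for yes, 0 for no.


Strings: "kcnp", "cpkn"
Sorted first:  cknp
Sorted second: cknp
Sorted forms match => anagrams

1


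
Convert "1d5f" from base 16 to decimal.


Input: "1d5f" in base 16
Positional expansion:
  Digit '1' (value 1) x 16^3 = 4096
  Digit 'd' (value 13) x 16^2 = 3328
  Digit '5' (value 5) x 16^1 = 80
  Digit 'f' (value 15) x 16^0 = 15
Sum = 7519

7519


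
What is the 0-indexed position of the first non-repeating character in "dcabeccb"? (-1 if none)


Input: dcabeccb
Character frequencies:
  'a': 1
  'b': 2
  'c': 3
  'd': 1
  'e': 1
Scanning left to right for freq == 1:
  Position 0 ('d'): unique! => answer = 0

0


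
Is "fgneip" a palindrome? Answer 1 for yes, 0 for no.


Input: fgneip
Reversed: piengf
  Compare pos 0 ('f') with pos 5 ('p'): MISMATCH
  Compare pos 1 ('g') with pos 4 ('i'): MISMATCH
  Compare pos 2 ('n') with pos 3 ('e'): MISMATCH
Result: not a palindrome

0


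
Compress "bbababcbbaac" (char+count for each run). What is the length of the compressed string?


Input: bbababcbbaac
Runs:
  'b' x 2 => "b2"
  'a' x 1 => "a1"
  'b' x 1 => "b1"
  'a' x 1 => "a1"
  'b' x 1 => "b1"
  'c' x 1 => "c1"
  'b' x 2 => "b2"
  'a' x 2 => "a2"
  'c' x 1 => "c1"
Compressed: "b2a1b1a1b1c1b2a2c1"
Compressed length: 18

18


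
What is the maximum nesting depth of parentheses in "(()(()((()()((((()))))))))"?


Input: "(()(()((()()((((()))))))))"
Tracking depth:
  Position 0 '(': depth becomes 1
  Position 1 '(': depth becomes 2
  Position 2 ')': depth becomes 1
  Position 3 '(': depth becomes 2
  Position 4 '(': depth becomes 3
  Position 5 ')': depth becomes 2
  Position 6 '(': depth becomes 3
  Position 7 '(': depth becomes 4
  Position 8 '(': depth becomes 5
  Position 9 ')': depth becomes 4
  Position 10 '(': depth becomes 5
  Position 11 ')': depth becomes 4
  Position 12 '(': depth becomes 5
  Position 13 '(': depth becomes 6
  Position 14 '(': depth becomes 7
  Position 15 '(': depth becomes 8
  Position 16 '(': depth becomes 9
  Position 17 ')': depth becomes 8
  Position 18 ')': depth becomes 7
  Position 19 ')': depth becomes 6
  Position 20 ')': depth becomes 5
  Position 21 ')': depth becomes 4
  Position 22 ')': depth becomes 3
  Position 23 ')': depth becomes 2
  Position 24 ')': depth becomes 1
  Position 25 ')': depth becomes 0
Maximum depth reached: 9

9


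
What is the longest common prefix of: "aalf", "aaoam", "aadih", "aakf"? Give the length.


Words: aalf, aaoam, aadih, aakf
  Position 0: all 'a' => match
  Position 1: all 'a' => match
  Position 2: ('l', 'o', 'd', 'k') => mismatch, stop
LCP = "aa" (length 2)

2


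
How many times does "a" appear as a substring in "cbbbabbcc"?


Searching for "a" in "cbbbabbcc"
Scanning each position:
  Position 0: "c" => no
  Position 1: "b" => no
  Position 2: "b" => no
  Position 3: "b" => no
  Position 4: "a" => MATCH
  Position 5: "b" => no
  Position 6: "b" => no
  Position 7: "c" => no
  Position 8: "c" => no
Total occurrences: 1

1


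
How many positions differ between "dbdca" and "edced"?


Comparing "dbdca" and "edced" position by position:
  Position 0: 'd' vs 'e' => DIFFER
  Position 1: 'b' vs 'd' => DIFFER
  Position 2: 'd' vs 'c' => DIFFER
  Position 3: 'c' vs 'e' => DIFFER
  Position 4: 'a' vs 'd' => DIFFER
Positions that differ: 5

5


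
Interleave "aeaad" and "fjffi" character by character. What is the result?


Interleaving "aeaad" and "fjffi":
  Position 0: 'a' from first, 'f' from second => "af"
  Position 1: 'e' from first, 'j' from second => "ej"
  Position 2: 'a' from first, 'f' from second => "af"
  Position 3: 'a' from first, 'f' from second => "af"
  Position 4: 'd' from first, 'i' from second => "di"
Result: afejafafdi

afejafafdi


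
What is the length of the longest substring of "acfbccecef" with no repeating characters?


Input: "acfbccecef"
Sliding window (track last position of each char):
  Position 0 ('a'): window [0,0] length 1 -- new best
  Position 1 ('c'): window [0,1] length 2 -- new best
  Position 2 ('f'): window [0,2] length 3 -- new best
  Position 3 ('b'): window [0,3] length 4 -- new best
  Position 4 ('c'): repeat (last at 1), move window start to 2
  Position 4 ('c'): window [2,4] length 3
  Position 5 ('c'): repeat (last at 4), move window start to 5
  Position 5 ('c'): window [5,5] length 1
  Position 6 ('e'): window [5,6] length 2
  Position 7 ('c'): repeat (last at 5), move window start to 6
  Position 7 ('c'): window [6,7] length 2
  Position 8 ('e'): repeat (last at 6), move window start to 7
  Position 8 ('e'): window [7,8] length 2
  Position 9 ('f'): window [7,9] length 3
Longest substring with no repeats: "acfb" with length 4

4


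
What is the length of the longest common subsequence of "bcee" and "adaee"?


LCS of "bcee" and "adaee"
DP table:
           a    d    a    e    e
      0    0    0    0    0    0
  b   0    0    0    0    0    0
  c   0    0    0    0    0    0
  e   0    0    0    0    1    1
  e   0    0    0    0    1    2
LCS length = dp[4][5] = 2

2


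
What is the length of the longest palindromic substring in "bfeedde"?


Input: "bfeedde"
Checking substrings for palindromes:
  [3:7] "edde" (len 4) => palindrome
  [2:4] "ee" (len 2) => palindrome
  [4:6] "dd" (len 2) => palindrome
Longest palindromic substring: "edde" with length 4

4


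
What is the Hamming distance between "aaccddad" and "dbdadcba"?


Comparing "aaccddad" and "dbdadcba" position by position:
  Position 0: 'a' vs 'd' => differ
  Position 1: 'a' vs 'b' => differ
  Position 2: 'c' vs 'd' => differ
  Position 3: 'c' vs 'a' => differ
  Position 4: 'd' vs 'd' => same
  Position 5: 'd' vs 'c' => differ
  Position 6: 'a' vs 'b' => differ
  Position 7: 'd' vs 'a' => differ
Total differences (Hamming distance): 7

7


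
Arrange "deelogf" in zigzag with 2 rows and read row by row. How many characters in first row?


Zigzag "deelogf" into 2 rows:
Placing characters:
  'd' => row 0
  'e' => row 1
  'e' => row 0
  'l' => row 1
  'o' => row 0
  'g' => row 1
  'f' => row 0
Rows:
  Row 0: "deof"
  Row 1: "elg"
First row length: 4

4


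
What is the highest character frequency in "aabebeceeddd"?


Input: aabebeceeddd
Character counts:
  'a': 2
  'b': 2
  'c': 1
  'd': 3
  'e': 4
Maximum frequency: 4

4


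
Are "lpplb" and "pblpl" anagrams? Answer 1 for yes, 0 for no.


Strings: "lpplb", "pblpl"
Sorted first:  bllpp
Sorted second: bllpp
Sorted forms match => anagrams

1


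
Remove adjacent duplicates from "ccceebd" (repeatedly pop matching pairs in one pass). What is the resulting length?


Input: ccceebd
Stack-based adjacent duplicate removal:
  Read 'c': push. Stack: c
  Read 'c': matches stack top 'c' => pop. Stack: (empty)
  Read 'c': push. Stack: c
  Read 'e': push. Stack: ce
  Read 'e': matches stack top 'e' => pop. Stack: c
  Read 'b': push. Stack: cb
  Read 'd': push. Stack: cbd
Final stack: "cbd" (length 3)

3


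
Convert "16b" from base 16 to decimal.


Input: "16b" in base 16
Positional expansion:
  Digit '1' (value 1) x 16^2 = 256
  Digit '6' (value 6) x 16^1 = 96
  Digit 'b' (value 11) x 16^0 = 11
Sum = 363

363


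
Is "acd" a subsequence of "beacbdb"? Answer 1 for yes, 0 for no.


Check if "acd" is a subsequence of "beacbdb"
Greedy scan:
  Position 0 ('b'): no match needed
  Position 1 ('e'): no match needed
  Position 2 ('a'): matches sub[0] = 'a'
  Position 3 ('c'): matches sub[1] = 'c'
  Position 4 ('b'): no match needed
  Position 5 ('d'): matches sub[2] = 'd'
  Position 6 ('b'): no match needed
All 3 characters matched => is a subsequence

1


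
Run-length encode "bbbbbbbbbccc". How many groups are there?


Input: bbbbbbbbbccc
Scanning for consecutive runs:
  Group 1: 'b' x 9 (positions 0-8)
  Group 2: 'c' x 3 (positions 9-11)
Total groups: 2

2


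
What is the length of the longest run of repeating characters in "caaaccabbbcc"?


Input: "caaaccabbbcc"
Scanning for longest run:
  Position 1 ('a'): new char, reset run to 1
  Position 2 ('a'): continues run of 'a', length=2
  Position 3 ('a'): continues run of 'a', length=3
  Position 4 ('c'): new char, reset run to 1
  Position 5 ('c'): continues run of 'c', length=2
  Position 6 ('a'): new char, reset run to 1
  Position 7 ('b'): new char, reset run to 1
  Position 8 ('b'): continues run of 'b', length=2
  Position 9 ('b'): continues run of 'b', length=3
  Position 10 ('c'): new char, reset run to 1
  Position 11 ('c'): continues run of 'c', length=2
Longest run: 'a' with length 3

3


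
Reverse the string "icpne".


Input: icpne
Reading characters right to left:
  Position 4: 'e'
  Position 3: 'n'
  Position 2: 'p'
  Position 1: 'c'
  Position 0: 'i'
Reversed: enpci

enpci


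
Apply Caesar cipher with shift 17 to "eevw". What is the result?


Caesar cipher: shift "eevw" by 17
  'e' (pos 4) + 17 = pos 21 = 'v'
  'e' (pos 4) + 17 = pos 21 = 'v'
  'v' (pos 21) + 17 = pos 12 = 'm'
  'w' (pos 22) + 17 = pos 13 = 'n'
Result: vvmn

vvmn


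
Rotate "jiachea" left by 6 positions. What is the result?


Input: "jiachea", rotate left by 6
First 6 characters: "jiache"
Remaining characters: "a"
Concatenate remaining + first: "a" + "jiache" = "ajiache"

ajiache


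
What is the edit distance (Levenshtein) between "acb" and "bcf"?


Computing edit distance: "acb" -> "bcf"
DP table:
           b    c    f
      0    1    2    3
  a   1    1    2    3
  c   2    2    1    2
  b   3    2    2    2
Edit distance = dp[3][3] = 2

2


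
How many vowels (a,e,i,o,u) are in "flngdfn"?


Input: flngdfn
Checking each character:
  'f' at position 0: consonant
  'l' at position 1: consonant
  'n' at position 2: consonant
  'g' at position 3: consonant
  'd' at position 4: consonant
  'f' at position 5: consonant
  'n' at position 6: consonant
Total vowels: 0

0


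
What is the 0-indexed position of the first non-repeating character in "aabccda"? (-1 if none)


Input: aabccda
Character frequencies:
  'a': 3
  'b': 1
  'c': 2
  'd': 1
Scanning left to right for freq == 1:
  Position 0 ('a'): freq=3, skip
  Position 1 ('a'): freq=3, skip
  Position 2 ('b'): unique! => answer = 2

2


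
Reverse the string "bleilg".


Input: bleilg
Reading characters right to left:
  Position 5: 'g'
  Position 4: 'l'
  Position 3: 'i'
  Position 2: 'e'
  Position 1: 'l'
  Position 0: 'b'
Reversed: glielb

glielb


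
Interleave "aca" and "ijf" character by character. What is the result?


Interleaving "aca" and "ijf":
  Position 0: 'a' from first, 'i' from second => "ai"
  Position 1: 'c' from first, 'j' from second => "cj"
  Position 2: 'a' from first, 'f' from second => "af"
Result: aicjaf

aicjaf


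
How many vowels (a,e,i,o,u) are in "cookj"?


Input: cookj
Checking each character:
  'c' at position 0: consonant
  'o' at position 1: vowel (running total: 1)
  'o' at position 2: vowel (running total: 2)
  'k' at position 3: consonant
  'j' at position 4: consonant
Total vowels: 2

2


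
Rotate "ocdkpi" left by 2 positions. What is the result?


Input: "ocdkpi", rotate left by 2
First 2 characters: "oc"
Remaining characters: "dkpi"
Concatenate remaining + first: "dkpi" + "oc" = "dkpioc"

dkpioc
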